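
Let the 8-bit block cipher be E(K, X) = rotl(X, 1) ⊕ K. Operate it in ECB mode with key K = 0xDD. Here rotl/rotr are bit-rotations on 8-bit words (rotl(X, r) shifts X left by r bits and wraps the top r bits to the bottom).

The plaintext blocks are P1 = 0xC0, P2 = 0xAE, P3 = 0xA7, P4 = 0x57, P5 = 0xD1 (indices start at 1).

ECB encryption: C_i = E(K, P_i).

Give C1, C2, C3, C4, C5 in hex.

C1 = 0x5C, C2 = 0x80, C3 = 0x92, C4 = 0x73, C5 = 0x7E

C1: E(K, 0xC0) = 0x5C.
C2: E(K, 0xAE) = 0x80.
C3: E(K, 0xA7) = 0x92.
C4: E(K, 0x57) = 0x73.
C5: E(K, 0xD1) = 0x7E.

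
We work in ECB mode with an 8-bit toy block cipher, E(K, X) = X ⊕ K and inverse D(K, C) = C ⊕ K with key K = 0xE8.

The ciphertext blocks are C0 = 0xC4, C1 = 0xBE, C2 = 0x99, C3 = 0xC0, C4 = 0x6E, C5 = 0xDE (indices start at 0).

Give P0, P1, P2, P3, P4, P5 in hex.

P0 = 0x2C, P1 = 0x56, P2 = 0x71, P3 = 0x28, P4 = 0x86, P5 = 0x36

ECB decryption: P_i = D(K, C_i).
P0: D(K, 0xC4) = 0x2C.
P1: D(K, 0xBE) = 0x56.
P2: D(K, 0x99) = 0x71.
P3: D(K, 0xC0) = 0x28.
P4: D(K, 0x6E) = 0x86.
P5: D(K, 0xDE) = 0x36.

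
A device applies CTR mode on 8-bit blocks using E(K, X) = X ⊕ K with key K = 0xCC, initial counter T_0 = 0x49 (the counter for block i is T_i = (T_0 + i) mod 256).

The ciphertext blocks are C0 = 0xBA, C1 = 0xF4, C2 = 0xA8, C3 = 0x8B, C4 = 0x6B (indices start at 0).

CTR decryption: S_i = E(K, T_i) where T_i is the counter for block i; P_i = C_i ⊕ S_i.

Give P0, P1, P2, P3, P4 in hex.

P0: T = 0x49, S = E(K, T) = 0x85; 0xBA ⊕ 0x85 = 0x3F.
P1: T = 0x4A, S = E(K, T) = 0x86; 0xF4 ⊕ 0x86 = 0x72.
P2: T = 0x4B, S = E(K, T) = 0x87; 0xA8 ⊕ 0x87 = 0x2F.
P3: T = 0x4C, S = E(K, T) = 0x80; 0x8B ⊕ 0x80 = 0x0B.
P4: T = 0x4D, S = E(K, T) = 0x81; 0x6B ⊕ 0x81 = 0xEA.

P0 = 0x3F, P1 = 0x72, P2 = 0x2F, P3 = 0x0B, P4 = 0xEA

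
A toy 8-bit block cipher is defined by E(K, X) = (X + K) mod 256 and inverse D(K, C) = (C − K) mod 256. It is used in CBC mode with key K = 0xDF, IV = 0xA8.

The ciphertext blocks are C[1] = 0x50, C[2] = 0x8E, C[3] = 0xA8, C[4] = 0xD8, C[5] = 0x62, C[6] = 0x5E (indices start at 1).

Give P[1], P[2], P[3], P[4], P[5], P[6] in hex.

P[1] = 0xD9, P[2] = 0xFF, P[3] = 0x47, P[4] = 0x51, P[5] = 0x5B, P[6] = 0x1D

CBC decryption: P_i = D(K, C_i) ⊕ C_{i−1}, with C_{0} = IV.
P[1]: D(K, 0x50) = 0x71; 0x71 ⊕ 0xA8 = 0xD9.
P[2]: D(K, 0x8E) = 0xAF; 0xAF ⊕ 0x50 = 0xFF.
P[3]: D(K, 0xA8) = 0xC9; 0xC9 ⊕ 0x8E = 0x47.
P[4]: D(K, 0xD8) = 0xF9; 0xF9 ⊕ 0xA8 = 0x51.
P[5]: D(K, 0x62) = 0x83; 0x83 ⊕ 0xD8 = 0x5B.
P[6]: D(K, 0x5E) = 0x7F; 0x7F ⊕ 0x62 = 0x1D.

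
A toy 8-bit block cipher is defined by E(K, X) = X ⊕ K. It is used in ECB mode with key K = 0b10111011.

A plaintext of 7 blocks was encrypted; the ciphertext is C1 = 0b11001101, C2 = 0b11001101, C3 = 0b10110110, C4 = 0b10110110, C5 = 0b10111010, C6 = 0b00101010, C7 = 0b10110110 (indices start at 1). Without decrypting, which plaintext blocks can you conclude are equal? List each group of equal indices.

P1 = P2; P3 = P4 = P7

ECB encrypts each block independently with the same key, so equal ciphertext blocks imply equal plaintext blocks.
C1 = C2 = 0b11001101, so P1 = P2.
C3 = C4 = C7 = 0b10110110, so P3 = P4 = P7.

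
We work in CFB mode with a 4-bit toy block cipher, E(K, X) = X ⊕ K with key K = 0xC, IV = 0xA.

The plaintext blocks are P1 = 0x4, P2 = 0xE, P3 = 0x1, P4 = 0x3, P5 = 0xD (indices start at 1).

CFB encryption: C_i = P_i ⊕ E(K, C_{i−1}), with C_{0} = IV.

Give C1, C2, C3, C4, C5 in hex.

C1: E(K, 0xA) = 0x6; 0x4 ⊕ 0x6 = 0x2.
C2: E(K, 0x2) = 0xE; 0xE ⊕ 0xE = 0x0.
C3: E(K, 0x0) = 0xC; 0x1 ⊕ 0xC = 0xD.
C4: E(K, 0xD) = 0x1; 0x3 ⊕ 0x1 = 0x2.
C5: E(K, 0x2) = 0xE; 0xD ⊕ 0xE = 0x3.

C1 = 0x2, C2 = 0x0, C3 = 0xD, C4 = 0x2, C5 = 0x3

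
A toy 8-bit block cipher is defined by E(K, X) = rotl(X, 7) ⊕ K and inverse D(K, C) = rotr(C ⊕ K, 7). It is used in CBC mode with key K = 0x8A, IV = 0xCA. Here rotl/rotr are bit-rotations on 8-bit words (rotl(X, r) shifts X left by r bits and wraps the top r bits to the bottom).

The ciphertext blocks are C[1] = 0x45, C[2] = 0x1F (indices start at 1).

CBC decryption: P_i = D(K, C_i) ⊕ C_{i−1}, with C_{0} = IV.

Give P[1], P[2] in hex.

P[1]: D(K, 0x45) = 0x9F; 0x9F ⊕ 0xCA = 0x55.
P[2]: D(K, 0x1F) = 0x2B; 0x2B ⊕ 0x45 = 0x6E.

P[1] = 0x55, P[2] = 0x6E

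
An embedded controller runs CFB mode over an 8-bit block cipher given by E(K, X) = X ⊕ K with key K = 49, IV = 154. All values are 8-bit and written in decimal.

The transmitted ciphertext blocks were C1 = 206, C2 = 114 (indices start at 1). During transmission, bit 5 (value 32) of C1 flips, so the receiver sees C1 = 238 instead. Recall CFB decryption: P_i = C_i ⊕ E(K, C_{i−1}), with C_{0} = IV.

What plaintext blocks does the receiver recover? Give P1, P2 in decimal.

Only C1 changed, to 238. In CFB, a change in C_i flips the same bit in P_i and garbles P_{i+1}. Decrypting the received ciphertext:
P1: E(K, 154) = 171; 238 ⊕ 171 = 69.
P2: E(K, 238) = 223; 114 ⊕ 223 = 173.
Blocks that differ from the original plaintext: P1, P2.

P1 = 69, P2 = 173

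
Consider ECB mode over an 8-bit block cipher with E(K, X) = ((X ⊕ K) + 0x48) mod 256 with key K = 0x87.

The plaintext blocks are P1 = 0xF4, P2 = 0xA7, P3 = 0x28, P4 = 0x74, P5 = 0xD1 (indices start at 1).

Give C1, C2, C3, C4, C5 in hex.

C1 = 0xBB, C2 = 0x68, C3 = 0xF7, C4 = 0x3B, C5 = 0x9E

ECB encryption: C_i = E(K, P_i).
C1: E(K, 0xF4) = 0xBB.
C2: E(K, 0xA7) = 0x68.
C3: E(K, 0x28) = 0xF7.
C4: E(K, 0x74) = 0x3B.
C5: E(K, 0xD1) = 0x9E.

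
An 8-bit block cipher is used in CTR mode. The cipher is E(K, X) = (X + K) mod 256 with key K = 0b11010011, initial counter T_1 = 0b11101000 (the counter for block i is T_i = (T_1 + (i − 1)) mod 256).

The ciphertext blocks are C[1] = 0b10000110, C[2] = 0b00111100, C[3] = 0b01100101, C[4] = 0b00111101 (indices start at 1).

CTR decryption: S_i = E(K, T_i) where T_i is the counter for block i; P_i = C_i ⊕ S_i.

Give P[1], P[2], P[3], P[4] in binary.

P[1]: T = 0b11101000, S = E(K, T) = 0b10111011; 0b10000110 ⊕ 0b10111011 = 0b00111101.
P[2]: T = 0b11101001, S = E(K, T) = 0b10111100; 0b00111100 ⊕ 0b10111100 = 0b10000000.
P[3]: T = 0b11101010, S = E(K, T) = 0b10111101; 0b01100101 ⊕ 0b10111101 = 0b11011000.
P[4]: T = 0b11101011, S = E(K, T) = 0b10111110; 0b00111101 ⊕ 0b10111110 = 0b10000011.

P[1] = 0b00111101, P[2] = 0b10000000, P[3] = 0b11011000, P[4] = 0b10000011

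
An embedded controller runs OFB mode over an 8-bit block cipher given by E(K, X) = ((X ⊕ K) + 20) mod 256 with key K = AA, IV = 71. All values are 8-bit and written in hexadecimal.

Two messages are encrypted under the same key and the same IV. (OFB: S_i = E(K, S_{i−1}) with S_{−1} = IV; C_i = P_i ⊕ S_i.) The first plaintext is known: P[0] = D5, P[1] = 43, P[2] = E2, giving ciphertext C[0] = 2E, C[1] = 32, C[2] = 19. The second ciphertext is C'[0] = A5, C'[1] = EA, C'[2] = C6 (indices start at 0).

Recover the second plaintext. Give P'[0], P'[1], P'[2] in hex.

P'[0] = 5E, P'[1] = 9B, P'[2] = 3D

In OFB with a reused IV, both messages share the same keystream S_i, so C_i ⊕ C'_i = P_i ⊕ P'_i and thus P'_i = P_i ⊕ C_i ⊕ C'_i.
P'[0]: D5 ⊕ 2E ⊕ A5 = 5E.
P'[1]: 43 ⊕ 32 ⊕ EA = 9B.
P'[2]: E2 ⊕ 19 ⊕ C6 = 3D.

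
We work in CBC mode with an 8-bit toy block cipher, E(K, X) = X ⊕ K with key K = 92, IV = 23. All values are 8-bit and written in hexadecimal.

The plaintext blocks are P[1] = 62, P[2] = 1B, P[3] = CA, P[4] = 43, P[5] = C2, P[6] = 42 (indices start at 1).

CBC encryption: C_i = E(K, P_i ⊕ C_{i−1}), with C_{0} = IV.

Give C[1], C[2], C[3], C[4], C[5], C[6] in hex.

C[1] = D3, C[2] = 5A, C[3] = 02, C[4] = D3, C[5] = 83, C[6] = 53

C[1]: P[1] ⊕ 23 = 41; E(K, 41) = D3.
C[2]: P[2] ⊕ D3 = C8; E(K, C8) = 5A.
C[3]: P[3] ⊕ 5A = 90; E(K, 90) = 02.
C[4]: P[4] ⊕ 02 = 41; E(K, 41) = D3.
C[5]: P[5] ⊕ D3 = 11; E(K, 11) = 83.
C[6]: P[6] ⊕ 83 = C1; E(K, C1) = 53.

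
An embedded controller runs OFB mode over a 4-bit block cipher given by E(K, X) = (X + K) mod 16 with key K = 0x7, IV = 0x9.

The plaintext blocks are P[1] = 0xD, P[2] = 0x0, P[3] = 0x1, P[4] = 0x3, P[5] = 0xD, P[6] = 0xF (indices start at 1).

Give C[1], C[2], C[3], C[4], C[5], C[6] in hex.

C[1] = 0xD, C[2] = 0x7, C[3] = 0xF, C[4] = 0x6, C[5] = 0x1, C[6] = 0xC

OFB encryption: S_i = E(K, S_{i−1}) with S_{0} = IV; C_i = P_i ⊕ S_i.
C[1]: S = E(K, 0x9) = 0x0; 0xD ⊕ 0x0 = 0xD.
C[2]: S = E(K, 0x0) = 0x7; 0x0 ⊕ 0x7 = 0x7.
C[3]: S = E(K, 0x7) = 0xE; 0x1 ⊕ 0xE = 0xF.
C[4]: S = E(K, 0xE) = 0x5; 0x3 ⊕ 0x5 = 0x6.
C[5]: S = E(K, 0x5) = 0xC; 0xD ⊕ 0xC = 0x1.
C[6]: S = E(K, 0xC) = 0x3; 0xF ⊕ 0x3 = 0xC.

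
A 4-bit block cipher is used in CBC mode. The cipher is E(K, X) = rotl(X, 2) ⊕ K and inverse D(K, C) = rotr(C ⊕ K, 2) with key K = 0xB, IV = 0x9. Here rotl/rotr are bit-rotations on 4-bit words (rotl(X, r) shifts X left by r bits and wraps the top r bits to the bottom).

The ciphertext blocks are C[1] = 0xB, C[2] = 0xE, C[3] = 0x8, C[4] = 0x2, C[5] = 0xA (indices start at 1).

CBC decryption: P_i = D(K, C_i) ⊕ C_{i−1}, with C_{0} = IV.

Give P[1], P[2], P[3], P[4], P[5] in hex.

P[1]: D(K, 0xB) = 0x0; 0x0 ⊕ 0x9 = 0x9.
P[2]: D(K, 0xE) = 0x5; 0x5 ⊕ 0xB = 0xE.
P[3]: D(K, 0x8) = 0xC; 0xC ⊕ 0xE = 0x2.
P[4]: D(K, 0x2) = 0x6; 0x6 ⊕ 0x8 = 0xE.
P[5]: D(K, 0xA) = 0x4; 0x4 ⊕ 0x2 = 0x6.

P[1] = 0x9, P[2] = 0xE, P[3] = 0x2, P[4] = 0xE, P[5] = 0x6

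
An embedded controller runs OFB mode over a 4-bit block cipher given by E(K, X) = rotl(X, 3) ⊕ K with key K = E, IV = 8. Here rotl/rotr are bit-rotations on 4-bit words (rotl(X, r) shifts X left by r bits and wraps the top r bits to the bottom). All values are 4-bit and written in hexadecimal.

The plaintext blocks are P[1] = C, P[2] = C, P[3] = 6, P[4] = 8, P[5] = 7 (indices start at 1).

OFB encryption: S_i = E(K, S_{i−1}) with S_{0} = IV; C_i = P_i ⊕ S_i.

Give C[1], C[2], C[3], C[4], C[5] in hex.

C[1] = 6, C[2] = 7, C[3] = 5, C[4] = F, C[5] = 2

C[1]: S = E(K, 8) = A; C ⊕ A = 6.
C[2]: S = E(K, A) = B; C ⊕ B = 7.
C[3]: S = E(K, B) = 3; 6 ⊕ 3 = 5.
C[4]: S = E(K, 3) = 7; 8 ⊕ 7 = F.
C[5]: S = E(K, 7) = 5; 7 ⊕ 5 = 2.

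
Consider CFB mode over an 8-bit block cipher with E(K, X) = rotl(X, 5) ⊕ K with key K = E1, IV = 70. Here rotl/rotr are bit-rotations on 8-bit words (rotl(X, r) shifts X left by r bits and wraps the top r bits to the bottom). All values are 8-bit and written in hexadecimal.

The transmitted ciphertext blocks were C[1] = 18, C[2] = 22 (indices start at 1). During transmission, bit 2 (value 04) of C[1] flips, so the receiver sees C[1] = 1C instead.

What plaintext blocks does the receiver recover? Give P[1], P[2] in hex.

P[1] = F3, P[2] = 40

CFB decryption: P_i = C_i ⊕ E(K, C_{i−1}), with C_{0} = IV.
Only C[1] changed, to 1C. In CFB, a change in C_i flips the same bit in P_i and garbles P_{i+1}. Decrypting the received ciphertext:
P[1]: E(K, 70) = EF; 1C ⊕ EF = F3.
P[2]: E(K, 1C) = 62; 22 ⊕ 62 = 40.
Blocks that differ from the original plaintext: P[1], P[2].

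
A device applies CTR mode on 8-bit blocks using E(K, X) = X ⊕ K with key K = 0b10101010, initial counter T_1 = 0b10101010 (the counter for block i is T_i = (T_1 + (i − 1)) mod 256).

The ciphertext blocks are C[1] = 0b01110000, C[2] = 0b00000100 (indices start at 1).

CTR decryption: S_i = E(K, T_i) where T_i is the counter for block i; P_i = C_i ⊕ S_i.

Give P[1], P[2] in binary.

P[1] = 0b01110000, P[2] = 0b00000101

P[1]: T = 0b10101010, S = E(K, T) = 0b00000000; 0b01110000 ⊕ 0b00000000 = 0b01110000.
P[2]: T = 0b10101011, S = E(K, T) = 0b00000001; 0b00000100 ⊕ 0b00000001 = 0b00000101.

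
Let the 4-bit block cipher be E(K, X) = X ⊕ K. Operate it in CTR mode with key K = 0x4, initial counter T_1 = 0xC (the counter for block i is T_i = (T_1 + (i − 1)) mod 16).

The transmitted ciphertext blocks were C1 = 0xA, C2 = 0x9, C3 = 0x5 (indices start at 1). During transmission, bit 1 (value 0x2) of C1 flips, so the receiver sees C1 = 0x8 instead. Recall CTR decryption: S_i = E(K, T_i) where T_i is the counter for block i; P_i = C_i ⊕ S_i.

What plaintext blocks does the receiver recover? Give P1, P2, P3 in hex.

P1 = 0x0, P2 = 0x0, P3 = 0xF

Only C1 changed, to 0x8. In CTR, a change in C_i flips the same bit in P_i only; the keystream is unaffected. Decrypting the received ciphertext:
P1: T = 0xC, S = E(K, T) = 0x8; 0x8 ⊕ 0x8 = 0x0.
P2: T = 0xD, S = E(K, T) = 0x9; 0x9 ⊕ 0x9 = 0x0.
P3: T = 0xE, S = E(K, T) = 0xA; 0x5 ⊕ 0xA = 0xF.
Blocks that differ from the original plaintext: P1.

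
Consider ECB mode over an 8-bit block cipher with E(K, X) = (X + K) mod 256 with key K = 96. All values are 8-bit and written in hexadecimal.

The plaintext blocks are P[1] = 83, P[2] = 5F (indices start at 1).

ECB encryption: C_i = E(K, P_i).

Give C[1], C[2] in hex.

C[1] = 19, C[2] = F5

C[1]: E(K, 83) = 19.
C[2]: E(K, 5F) = F5.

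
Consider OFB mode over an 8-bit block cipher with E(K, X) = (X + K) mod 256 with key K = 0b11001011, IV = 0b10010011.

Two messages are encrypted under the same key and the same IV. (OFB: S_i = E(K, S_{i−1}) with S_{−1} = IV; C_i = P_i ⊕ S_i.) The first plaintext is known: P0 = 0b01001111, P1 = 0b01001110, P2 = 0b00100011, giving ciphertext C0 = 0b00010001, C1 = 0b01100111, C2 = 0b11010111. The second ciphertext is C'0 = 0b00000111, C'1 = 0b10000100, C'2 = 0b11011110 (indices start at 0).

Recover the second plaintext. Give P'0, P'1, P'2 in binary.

In OFB with a reused IV, both messages share the same keystream S_i, so C_i ⊕ C'_i = P_i ⊕ P'_i and thus P'_i = P_i ⊕ C_i ⊕ C'_i.
P'0: 0b01001111 ⊕ 0b00010001 ⊕ 0b00000111 = 0b01011001.
P'1: 0b01001110 ⊕ 0b01100111 ⊕ 0b10000100 = 0b10101101.
P'2: 0b00100011 ⊕ 0b11010111 ⊕ 0b11011110 = 0b00101010.

P'0 = 0b01011001, P'1 = 0b10101101, P'2 = 0b00101010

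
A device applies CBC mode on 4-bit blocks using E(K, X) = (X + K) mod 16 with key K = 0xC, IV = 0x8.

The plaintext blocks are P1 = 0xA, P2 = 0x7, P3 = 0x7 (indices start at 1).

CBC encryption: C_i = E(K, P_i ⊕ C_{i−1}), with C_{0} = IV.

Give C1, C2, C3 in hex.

C1: P1 ⊕ 0x8 = 0x2; E(K, 0x2) = 0xE.
C2: P2 ⊕ 0xE = 0x9; E(K, 0x9) = 0x5.
C3: P3 ⊕ 0x5 = 0x2; E(K, 0x2) = 0xE.

C1 = 0xE, C2 = 0x5, C3 = 0xE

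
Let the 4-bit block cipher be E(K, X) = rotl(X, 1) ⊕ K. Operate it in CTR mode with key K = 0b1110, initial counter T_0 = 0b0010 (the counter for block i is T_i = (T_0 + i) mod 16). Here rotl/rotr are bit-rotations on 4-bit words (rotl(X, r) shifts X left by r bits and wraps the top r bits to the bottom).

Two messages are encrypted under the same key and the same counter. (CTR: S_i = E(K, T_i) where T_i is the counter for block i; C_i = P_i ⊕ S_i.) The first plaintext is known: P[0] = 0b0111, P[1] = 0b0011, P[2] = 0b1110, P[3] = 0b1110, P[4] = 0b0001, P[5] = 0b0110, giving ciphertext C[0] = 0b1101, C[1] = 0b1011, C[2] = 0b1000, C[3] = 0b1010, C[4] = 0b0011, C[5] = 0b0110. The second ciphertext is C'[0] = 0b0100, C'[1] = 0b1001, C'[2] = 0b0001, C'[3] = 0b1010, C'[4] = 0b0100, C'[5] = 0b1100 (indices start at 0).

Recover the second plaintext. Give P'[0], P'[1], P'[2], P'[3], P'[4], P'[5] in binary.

P'[0] = 0b1110, P'[1] = 0b0001, P'[2] = 0b0111, P'[3] = 0b1110, P'[4] = 0b0110, P'[5] = 0b1100

In CTR with a reused counter, both messages share the same keystream S_i, so C_i ⊕ C'_i = P_i ⊕ P'_i and thus P'_i = P_i ⊕ C_i ⊕ C'_i.
P'[0]: 0b0111 ⊕ 0b1101 ⊕ 0b0100 = 0b1110.
P'[1]: 0b0011 ⊕ 0b1011 ⊕ 0b1001 = 0b0001.
P'[2]: 0b1110 ⊕ 0b1000 ⊕ 0b0001 = 0b0111.
P'[3]: 0b1110 ⊕ 0b1010 ⊕ 0b1010 = 0b1110.
P'[4]: 0b0001 ⊕ 0b0011 ⊕ 0b0100 = 0b0110.
P'[5]: 0b0110 ⊕ 0b0110 ⊕ 0b1100 = 0b1100.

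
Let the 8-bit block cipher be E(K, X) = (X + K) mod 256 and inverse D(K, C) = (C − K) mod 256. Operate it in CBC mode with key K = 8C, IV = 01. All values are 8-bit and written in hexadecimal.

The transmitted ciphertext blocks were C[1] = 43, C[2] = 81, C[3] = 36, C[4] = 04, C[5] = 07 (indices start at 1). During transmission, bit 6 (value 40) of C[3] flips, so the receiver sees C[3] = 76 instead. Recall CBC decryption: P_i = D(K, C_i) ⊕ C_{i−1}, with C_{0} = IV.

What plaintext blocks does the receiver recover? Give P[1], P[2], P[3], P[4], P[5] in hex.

Only C[3] changed, to 76. In CBC, a change in C_i garbles P_i and flips the same bit in P_{i+1}. Decrypting the received ciphertext:
P[1]: D(K, 43) = B7; B7 ⊕ 01 = B6.
P[2]: D(K, 81) = F5; F5 ⊕ 43 = B6.
P[3]: D(K, 76) = EA; EA ⊕ 81 = 6B.
P[4]: D(K, 04) = 78; 78 ⊕ 76 = 0E.
P[5]: D(K, 07) = 7B; 7B ⊕ 04 = 7F.
Blocks that differ from the original plaintext: P[3], P[4].

P[1] = B6, P[2] = B6, P[3] = 6B, P[4] = 0E, P[5] = 7F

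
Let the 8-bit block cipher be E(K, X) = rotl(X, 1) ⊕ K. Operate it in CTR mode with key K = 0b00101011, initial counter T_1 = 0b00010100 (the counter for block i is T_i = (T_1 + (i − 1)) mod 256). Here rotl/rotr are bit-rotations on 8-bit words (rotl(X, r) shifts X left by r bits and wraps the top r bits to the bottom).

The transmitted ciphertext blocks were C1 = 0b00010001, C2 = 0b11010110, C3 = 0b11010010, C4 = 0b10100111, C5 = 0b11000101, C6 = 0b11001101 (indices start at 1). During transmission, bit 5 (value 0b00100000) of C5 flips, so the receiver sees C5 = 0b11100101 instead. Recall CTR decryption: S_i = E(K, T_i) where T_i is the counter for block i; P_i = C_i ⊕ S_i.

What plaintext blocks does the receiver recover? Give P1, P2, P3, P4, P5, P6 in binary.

P1 = 0b00010010, P2 = 0b11010111, P3 = 0b11010101, P4 = 0b10100010, P5 = 0b11111110, P6 = 0b11010100

Only C5 changed, to 0b11100101. In CTR, a change in C_i flips the same bit in P_i only; the keystream is unaffected. Decrypting the received ciphertext:
P1: T = 0b00010100, S = E(K, T) = 0b00000011; 0b00010001 ⊕ 0b00000011 = 0b00010010.
P2: T = 0b00010101, S = E(K, T) = 0b00000001; 0b11010110 ⊕ 0b00000001 = 0b11010111.
P3: T = 0b00010110, S = E(K, T) = 0b00000111; 0b11010010 ⊕ 0b00000111 = 0b11010101.
P4: T = 0b00010111, S = E(K, T) = 0b00000101; 0b10100111 ⊕ 0b00000101 = 0b10100010.
P5: T = 0b00011000, S = E(K, T) = 0b00011011; 0b11100101 ⊕ 0b00011011 = 0b11111110.
P6: T = 0b00011001, S = E(K, T) = 0b00011001; 0b11001101 ⊕ 0b00011001 = 0b11010100.
Blocks that differ from the original plaintext: P5.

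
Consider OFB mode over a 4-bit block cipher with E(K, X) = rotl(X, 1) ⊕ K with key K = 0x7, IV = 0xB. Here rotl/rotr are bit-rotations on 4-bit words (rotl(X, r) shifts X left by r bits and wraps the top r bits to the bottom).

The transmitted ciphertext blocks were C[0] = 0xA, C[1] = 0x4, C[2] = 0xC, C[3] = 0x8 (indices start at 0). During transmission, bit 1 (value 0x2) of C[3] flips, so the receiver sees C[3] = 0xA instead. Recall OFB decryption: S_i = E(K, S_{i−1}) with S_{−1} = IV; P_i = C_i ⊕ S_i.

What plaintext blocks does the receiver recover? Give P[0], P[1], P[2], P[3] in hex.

P[0] = 0xA, P[1] = 0x3, P[2] = 0x5, P[3] = 0xE

Only C[3] changed, to 0xA. In OFB, a change in C_i flips the same bit in P_i only; the keystream is unaffected. Decrypting the received ciphertext:
P[0]: S = E(K, 0xB) = 0x0; 0xA ⊕ 0x0 = 0xA.
P[1]: S = E(K, 0x0) = 0x7; 0x4 ⊕ 0x7 = 0x3.
P[2]: S = E(K, 0x7) = 0x9; 0xC ⊕ 0x9 = 0x5.
P[3]: S = E(K, 0x9) = 0x4; 0xA ⊕ 0x4 = 0xE.
Blocks that differ from the original plaintext: P[3].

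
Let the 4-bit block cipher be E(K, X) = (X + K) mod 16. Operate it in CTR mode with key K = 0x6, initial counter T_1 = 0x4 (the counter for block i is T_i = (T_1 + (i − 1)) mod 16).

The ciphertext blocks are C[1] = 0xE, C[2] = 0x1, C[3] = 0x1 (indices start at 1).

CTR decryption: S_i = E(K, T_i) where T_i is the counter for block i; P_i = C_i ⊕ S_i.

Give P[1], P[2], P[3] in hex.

P[1] = 0x4, P[2] = 0xA, P[3] = 0xD

P[1]: T = 0x4, S = E(K, T) = 0xA; 0xE ⊕ 0xA = 0x4.
P[2]: T = 0x5, S = E(K, T) = 0xB; 0x1 ⊕ 0xB = 0xA.
P[3]: T = 0x6, S = E(K, T) = 0xC; 0x1 ⊕ 0xC = 0xD.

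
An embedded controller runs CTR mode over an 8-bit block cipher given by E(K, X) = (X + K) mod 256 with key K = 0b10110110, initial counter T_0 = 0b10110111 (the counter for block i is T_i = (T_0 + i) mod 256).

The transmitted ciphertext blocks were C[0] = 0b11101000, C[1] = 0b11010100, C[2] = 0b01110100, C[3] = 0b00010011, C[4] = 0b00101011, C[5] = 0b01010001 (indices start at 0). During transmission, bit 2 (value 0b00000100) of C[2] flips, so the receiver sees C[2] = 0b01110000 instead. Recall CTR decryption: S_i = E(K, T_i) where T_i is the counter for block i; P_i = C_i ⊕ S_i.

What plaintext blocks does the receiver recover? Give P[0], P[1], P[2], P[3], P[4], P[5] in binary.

P[0] = 0b10000101, P[1] = 0b10111010, P[2] = 0b00011111, P[3] = 0b01100011, P[4] = 0b01011010, P[5] = 0b00100011

Only C[2] changed, to 0b01110000. In CTR, a change in C_i flips the same bit in P_i only; the keystream is unaffected. Decrypting the received ciphertext:
P[0]: T = 0b10110111, S = E(K, T) = 0b01101101; 0b11101000 ⊕ 0b01101101 = 0b10000101.
P[1]: T = 0b10111000, S = E(K, T) = 0b01101110; 0b11010100 ⊕ 0b01101110 = 0b10111010.
P[2]: T = 0b10111001, S = E(K, T) = 0b01101111; 0b01110000 ⊕ 0b01101111 = 0b00011111.
P[3]: T = 0b10111010, S = E(K, T) = 0b01110000; 0b00010011 ⊕ 0b01110000 = 0b01100011.
P[4]: T = 0b10111011, S = E(K, T) = 0b01110001; 0b00101011 ⊕ 0b01110001 = 0b01011010.
P[5]: T = 0b10111100, S = E(K, T) = 0b01110010; 0b01010001 ⊕ 0b01110010 = 0b00100011.
Blocks that differ from the original plaintext: P[2].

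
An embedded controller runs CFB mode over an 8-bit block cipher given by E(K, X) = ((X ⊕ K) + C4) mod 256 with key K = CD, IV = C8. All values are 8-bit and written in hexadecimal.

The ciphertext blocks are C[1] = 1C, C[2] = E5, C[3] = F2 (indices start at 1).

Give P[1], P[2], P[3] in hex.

P[1] = D5, P[2] = 70, P[3] = 1E

CFB decryption: P_i = C_i ⊕ E(K, C_{i−1}), with C_{0} = IV.
P[1]: E(K, C8) = C9; 1C ⊕ C9 = D5.
P[2]: E(K, 1C) = 95; E5 ⊕ 95 = 70.
P[3]: E(K, E5) = EC; F2 ⊕ EC = 1E.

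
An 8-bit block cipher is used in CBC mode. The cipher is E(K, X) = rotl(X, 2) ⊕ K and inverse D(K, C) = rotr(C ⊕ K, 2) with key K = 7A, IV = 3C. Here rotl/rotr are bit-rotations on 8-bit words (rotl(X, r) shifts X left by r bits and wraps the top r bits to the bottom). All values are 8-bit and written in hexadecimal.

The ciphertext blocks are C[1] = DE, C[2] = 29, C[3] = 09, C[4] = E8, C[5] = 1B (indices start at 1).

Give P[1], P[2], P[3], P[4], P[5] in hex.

P[1] = 15, P[2] = 0A, P[3] = F5, P[4] = AD, P[5] = B0

CBC decryption: P_i = D(K, C_i) ⊕ C_{i−1}, with C_{0} = IV.
P[1]: D(K, DE) = 29; 29 ⊕ 3C = 15.
P[2]: D(K, 29) = D4; D4 ⊕ DE = 0A.
P[3]: D(K, 09) = DC; DC ⊕ 29 = F5.
P[4]: D(K, E8) = A4; A4 ⊕ 09 = AD.
P[5]: D(K, 1B) = 58; 58 ⊕ E8 = B0.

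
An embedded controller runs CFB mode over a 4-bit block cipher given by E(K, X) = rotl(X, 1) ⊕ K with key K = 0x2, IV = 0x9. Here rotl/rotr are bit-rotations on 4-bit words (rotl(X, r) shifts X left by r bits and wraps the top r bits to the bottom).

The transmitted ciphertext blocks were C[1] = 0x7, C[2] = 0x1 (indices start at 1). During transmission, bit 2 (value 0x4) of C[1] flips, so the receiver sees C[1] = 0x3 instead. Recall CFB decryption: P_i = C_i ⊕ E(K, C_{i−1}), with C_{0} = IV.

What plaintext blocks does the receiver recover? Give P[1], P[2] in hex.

P[1] = 0x2, P[2] = 0x5

Only C[1] changed, to 0x3. In CFB, a change in C_i flips the same bit in P_i and garbles P_{i+1}. Decrypting the received ciphertext:
P[1]: E(K, 0x9) = 0x1; 0x3 ⊕ 0x1 = 0x2.
P[2]: E(K, 0x3) = 0x4; 0x1 ⊕ 0x4 = 0x5.
Blocks that differ from the original plaintext: P[1], P[2].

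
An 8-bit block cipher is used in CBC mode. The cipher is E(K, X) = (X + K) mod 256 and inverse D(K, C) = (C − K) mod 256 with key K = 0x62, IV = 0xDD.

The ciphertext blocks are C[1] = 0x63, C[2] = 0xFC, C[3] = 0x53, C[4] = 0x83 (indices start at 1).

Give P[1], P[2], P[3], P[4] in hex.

P[1] = 0xDC, P[2] = 0xF9, P[3] = 0x0D, P[4] = 0x72

CBC decryption: P_i = D(K, C_i) ⊕ C_{i−1}, with C_{0} = IV.
P[1]: D(K, 0x63) = 0x01; 0x01 ⊕ 0xDD = 0xDC.
P[2]: D(K, 0xFC) = 0x9A; 0x9A ⊕ 0x63 = 0xF9.
P[3]: D(K, 0x53) = 0xF1; 0xF1 ⊕ 0xFC = 0x0D.
P[4]: D(K, 0x83) = 0x21; 0x21 ⊕ 0x53 = 0x72.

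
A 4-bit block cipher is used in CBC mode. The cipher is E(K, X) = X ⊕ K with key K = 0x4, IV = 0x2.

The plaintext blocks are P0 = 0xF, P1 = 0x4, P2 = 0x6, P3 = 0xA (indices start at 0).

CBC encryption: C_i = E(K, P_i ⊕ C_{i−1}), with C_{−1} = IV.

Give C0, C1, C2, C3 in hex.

C0: P0 ⊕ 0x2 = 0xD; E(K, 0xD) = 0x9.
C1: P1 ⊕ 0x9 = 0xD; E(K, 0xD) = 0x9.
C2: P2 ⊕ 0x9 = 0xF; E(K, 0xF) = 0xB.
C3: P3 ⊕ 0xB = 0x1; E(K, 0x1) = 0x5.

C0 = 0x9, C1 = 0x9, C2 = 0xB, C3 = 0x5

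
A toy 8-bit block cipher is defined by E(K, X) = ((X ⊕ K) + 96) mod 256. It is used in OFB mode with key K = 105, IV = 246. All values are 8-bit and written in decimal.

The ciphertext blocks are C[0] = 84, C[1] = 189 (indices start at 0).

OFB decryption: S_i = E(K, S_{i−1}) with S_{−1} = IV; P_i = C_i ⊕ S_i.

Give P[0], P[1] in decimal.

P[0] = 171, P[1] = 75

P[0]: S = E(K, 246) = 255; 84 ⊕ 255 = 171.
P[1]: S = E(K, 255) = 246; 189 ⊕ 246 = 75.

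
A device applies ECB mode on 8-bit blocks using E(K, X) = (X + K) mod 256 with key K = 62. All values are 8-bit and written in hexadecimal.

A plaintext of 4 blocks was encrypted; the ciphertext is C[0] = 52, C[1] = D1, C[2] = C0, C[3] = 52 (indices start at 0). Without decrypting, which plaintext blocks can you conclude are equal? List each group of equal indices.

ECB encrypts each block independently with the same key, so equal ciphertext blocks imply equal plaintext blocks.
C[0] = C[3] = 52, so P[0] = P[3].

P[0] = P[3]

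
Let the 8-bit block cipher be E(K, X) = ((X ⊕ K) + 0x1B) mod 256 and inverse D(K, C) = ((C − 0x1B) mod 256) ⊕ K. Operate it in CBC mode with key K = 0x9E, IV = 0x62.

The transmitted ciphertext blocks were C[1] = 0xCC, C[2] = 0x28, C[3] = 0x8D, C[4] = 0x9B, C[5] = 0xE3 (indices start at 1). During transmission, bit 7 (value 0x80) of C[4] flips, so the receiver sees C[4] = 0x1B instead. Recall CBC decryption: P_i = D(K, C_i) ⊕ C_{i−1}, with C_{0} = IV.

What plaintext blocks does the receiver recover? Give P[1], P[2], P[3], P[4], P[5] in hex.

Only C[4] changed, to 0x1B. In CBC, a change in C_i garbles P_i and flips the same bit in P_{i+1}. Decrypting the received ciphertext:
P[1]: D(K, 0xCC) = 0x2F; 0x2F ⊕ 0x62 = 0x4D.
P[2]: D(K, 0x28) = 0x93; 0x93 ⊕ 0xCC = 0x5F.
P[3]: D(K, 0x8D) = 0xEC; 0xEC ⊕ 0x28 = 0xC4.
P[4]: D(K, 0x1B) = 0x9E; 0x9E ⊕ 0x8D = 0x13.
P[5]: D(K, 0xE3) = 0x56; 0x56 ⊕ 0x1B = 0x4D.
Blocks that differ from the original plaintext: P[4], P[5].

P[1] = 0x4D, P[2] = 0x5F, P[3] = 0xC4, P[4] = 0x13, P[5] = 0x4D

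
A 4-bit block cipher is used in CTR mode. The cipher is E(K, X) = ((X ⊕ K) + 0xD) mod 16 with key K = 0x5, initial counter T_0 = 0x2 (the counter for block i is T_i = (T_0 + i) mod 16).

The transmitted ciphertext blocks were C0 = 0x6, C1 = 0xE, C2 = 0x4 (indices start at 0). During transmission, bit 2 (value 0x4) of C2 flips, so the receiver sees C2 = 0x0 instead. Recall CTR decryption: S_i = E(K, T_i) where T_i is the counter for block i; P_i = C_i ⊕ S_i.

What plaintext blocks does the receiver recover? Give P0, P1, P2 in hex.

Only C2 changed, to 0x0. In CTR, a change in C_i flips the same bit in P_i only; the keystream is unaffected. Decrypting the received ciphertext:
P0: T = 0x2, S = E(K, T) = 0x4; 0x6 ⊕ 0x4 = 0x2.
P1: T = 0x3, S = E(K, T) = 0x3; 0xE ⊕ 0x3 = 0xD.
P2: T = 0x4, S = E(K, T) = 0xE; 0x0 ⊕ 0xE = 0xE.
Blocks that differ from the original plaintext: P2.

P0 = 0x2, P1 = 0xD, P2 = 0xE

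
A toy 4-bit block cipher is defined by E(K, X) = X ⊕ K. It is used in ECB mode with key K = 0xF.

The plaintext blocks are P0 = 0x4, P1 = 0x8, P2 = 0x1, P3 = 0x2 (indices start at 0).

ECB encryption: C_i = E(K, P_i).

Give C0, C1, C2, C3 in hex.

C0: E(K, 0x4) = 0xB.
C1: E(K, 0x8) = 0x7.
C2: E(K, 0x1) = 0xE.
C3: E(K, 0x2) = 0xD.

C0 = 0xB, C1 = 0x7, C2 = 0xE, C3 = 0xD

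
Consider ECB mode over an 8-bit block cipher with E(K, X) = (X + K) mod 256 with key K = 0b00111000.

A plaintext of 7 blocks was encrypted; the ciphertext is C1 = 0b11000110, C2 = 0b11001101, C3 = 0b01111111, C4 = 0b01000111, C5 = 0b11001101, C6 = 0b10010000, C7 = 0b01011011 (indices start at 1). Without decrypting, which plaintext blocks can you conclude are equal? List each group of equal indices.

P2 = P5

ECB encrypts each block independently with the same key, so equal ciphertext blocks imply equal plaintext blocks.
C2 = C5 = 0b11001101, so P2 = P5.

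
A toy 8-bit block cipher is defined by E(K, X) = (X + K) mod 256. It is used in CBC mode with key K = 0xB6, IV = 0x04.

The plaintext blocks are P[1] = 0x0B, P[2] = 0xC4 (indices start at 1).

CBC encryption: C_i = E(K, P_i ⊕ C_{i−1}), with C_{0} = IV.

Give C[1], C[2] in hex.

C[1]: P[1] ⊕ 0x04 = 0x0F; E(K, 0x0F) = 0xC5.
C[2]: P[2] ⊕ 0xC5 = 0x01; E(K, 0x01) = 0xB7.

C[1] = 0xC5, C[2] = 0xB7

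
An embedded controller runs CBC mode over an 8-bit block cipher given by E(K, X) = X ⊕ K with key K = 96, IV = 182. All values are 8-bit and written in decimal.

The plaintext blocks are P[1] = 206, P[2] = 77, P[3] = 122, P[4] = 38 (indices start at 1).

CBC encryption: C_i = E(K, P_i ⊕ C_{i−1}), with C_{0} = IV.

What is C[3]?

C[3] = 47

C[1]: P[1] ⊕ 182 = 120; E(K, 120) = 24.
C[2]: P[2] ⊕ 24 = 85; E(K, 85) = 53.
C[3]: P[3] ⊕ 53 = 79; E(K, 79) = 47.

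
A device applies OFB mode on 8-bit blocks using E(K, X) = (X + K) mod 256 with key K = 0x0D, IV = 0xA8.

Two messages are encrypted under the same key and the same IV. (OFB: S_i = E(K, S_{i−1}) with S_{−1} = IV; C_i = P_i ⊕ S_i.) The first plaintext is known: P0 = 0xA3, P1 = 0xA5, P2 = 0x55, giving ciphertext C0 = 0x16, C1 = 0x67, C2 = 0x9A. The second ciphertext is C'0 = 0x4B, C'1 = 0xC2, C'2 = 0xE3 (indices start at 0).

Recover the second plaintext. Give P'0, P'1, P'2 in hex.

P'0 = 0xFE, P'1 = 0x00, P'2 = 0x2C

In OFB with a reused IV, both messages share the same keystream S_i, so C_i ⊕ C'_i = P_i ⊕ P'_i and thus P'_i = P_i ⊕ C_i ⊕ C'_i.
P'0: 0xA3 ⊕ 0x16 ⊕ 0x4B = 0xFE.
P'1: 0xA5 ⊕ 0x67 ⊕ 0xC2 = 0x00.
P'2: 0x55 ⊕ 0x9A ⊕ 0xE3 = 0x2C.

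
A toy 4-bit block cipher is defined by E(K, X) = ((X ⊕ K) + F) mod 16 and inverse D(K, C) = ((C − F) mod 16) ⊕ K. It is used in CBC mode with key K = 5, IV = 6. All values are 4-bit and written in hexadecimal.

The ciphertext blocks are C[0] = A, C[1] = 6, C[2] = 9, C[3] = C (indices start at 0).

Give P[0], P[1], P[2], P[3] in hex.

P[0] = 8, P[1] = 8, P[2] = 9, P[3] = 1

CBC decryption: P_i = D(K, C_i) ⊕ C_{i−1}, with C_{−1} = IV.
P[0]: D(K, A) = E; E ⊕ 6 = 8.
P[1]: D(K, 6) = 2; 2 ⊕ A = 8.
P[2]: D(K, 9) = F; F ⊕ 6 = 9.
P[3]: D(K, C) = 8; 8 ⊕ 9 = 1.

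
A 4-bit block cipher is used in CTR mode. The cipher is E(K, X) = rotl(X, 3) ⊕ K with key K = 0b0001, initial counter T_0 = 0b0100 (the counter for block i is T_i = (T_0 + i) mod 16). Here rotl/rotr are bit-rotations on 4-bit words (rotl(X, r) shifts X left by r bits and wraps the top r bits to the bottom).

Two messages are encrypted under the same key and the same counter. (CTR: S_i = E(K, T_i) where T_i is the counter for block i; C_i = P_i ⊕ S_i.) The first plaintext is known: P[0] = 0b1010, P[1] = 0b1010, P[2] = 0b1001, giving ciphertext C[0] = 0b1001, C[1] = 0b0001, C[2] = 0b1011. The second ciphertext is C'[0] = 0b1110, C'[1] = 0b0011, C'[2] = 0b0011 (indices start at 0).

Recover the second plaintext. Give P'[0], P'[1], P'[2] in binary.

In CTR with a reused counter, both messages share the same keystream S_i, so C_i ⊕ C'_i = P_i ⊕ P'_i and thus P'_i = P_i ⊕ C_i ⊕ C'_i.
P'[0]: 0b1010 ⊕ 0b1001 ⊕ 0b1110 = 0b1101.
P'[1]: 0b1010 ⊕ 0b0001 ⊕ 0b0011 = 0b1000.
P'[2]: 0b1001 ⊕ 0b1011 ⊕ 0b0011 = 0b0001.

P'[0] = 0b1101, P'[1] = 0b1000, P'[2] = 0b0001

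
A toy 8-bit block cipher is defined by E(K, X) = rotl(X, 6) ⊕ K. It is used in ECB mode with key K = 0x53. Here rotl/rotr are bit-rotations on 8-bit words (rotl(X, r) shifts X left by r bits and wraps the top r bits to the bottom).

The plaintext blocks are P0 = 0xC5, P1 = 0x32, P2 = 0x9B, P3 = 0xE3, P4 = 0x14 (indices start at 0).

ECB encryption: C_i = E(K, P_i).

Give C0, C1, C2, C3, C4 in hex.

C0 = 0x22, C1 = 0xDF, C2 = 0xB5, C3 = 0xAB, C4 = 0x56

C0: E(K, 0xC5) = 0x22.
C1: E(K, 0x32) = 0xDF.
C2: E(K, 0x9B) = 0xB5.
C3: E(K, 0xE3) = 0xAB.
C4: E(K, 0x14) = 0x56.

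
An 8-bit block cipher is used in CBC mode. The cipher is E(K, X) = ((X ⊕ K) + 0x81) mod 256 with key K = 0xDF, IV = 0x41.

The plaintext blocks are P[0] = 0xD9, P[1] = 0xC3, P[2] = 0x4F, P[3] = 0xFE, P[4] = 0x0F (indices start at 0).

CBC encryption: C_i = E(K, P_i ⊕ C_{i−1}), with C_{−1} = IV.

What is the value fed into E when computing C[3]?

0xB8

C[0]: P[0] ⊕ 0x41 = 0x98; E(K, 0x98) = 0xC8.
C[1]: P[1] ⊕ 0xC8 = 0x0B; E(K, 0x0B) = 0x55.
C[2]: P[2] ⊕ 0x55 = 0x1A; E(K, 0x1A) = 0x46.
C[3]: P[3] ⊕ 0x46 = 0xB8; E(K, 0xB8) = 0xE8.
So the input to E for block [3] is 0xB8.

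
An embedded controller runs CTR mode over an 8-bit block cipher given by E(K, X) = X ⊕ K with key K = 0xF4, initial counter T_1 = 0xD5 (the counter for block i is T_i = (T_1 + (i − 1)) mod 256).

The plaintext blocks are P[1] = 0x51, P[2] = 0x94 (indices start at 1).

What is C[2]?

C[2] = 0xB6

CTR encryption: S_i = E(K, T_i) where T_i is the counter for block i; C_i = P_i ⊕ S_i.
C[1]: T = 0xD5, S = E(K, T) = 0x21; 0x51 ⊕ 0x21 = 0x70.
C[2]: T = 0xD6, S = E(K, T) = 0x22; 0x94 ⊕ 0x22 = 0xB6.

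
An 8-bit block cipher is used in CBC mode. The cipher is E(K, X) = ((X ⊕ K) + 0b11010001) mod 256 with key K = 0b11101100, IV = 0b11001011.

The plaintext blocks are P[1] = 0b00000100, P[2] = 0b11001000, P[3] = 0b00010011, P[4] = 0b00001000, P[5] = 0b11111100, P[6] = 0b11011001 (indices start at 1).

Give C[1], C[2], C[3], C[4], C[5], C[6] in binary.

CBC encryption: C_i = E(K, P_i ⊕ C_{i−1}), with C_{0} = IV.
C[1]: P[1] ⊕ 0b11001011 = 0b11001111; E(K, 0b11001111) = 0b11110100.
C[2]: P[2] ⊕ 0b11110100 = 0b00111100; E(K, 0b00111100) = 0b10100001.
C[3]: P[3] ⊕ 0b10100001 = 0b10110010; E(K, 0b10110010) = 0b00101111.
C[4]: P[4] ⊕ 0b00101111 = 0b00100111; E(K, 0b00100111) = 0b10011100.
C[5]: P[5] ⊕ 0b10011100 = 0b01100000; E(K, 0b01100000) = 0b01011101.
C[6]: P[6] ⊕ 0b01011101 = 0b10000100; E(K, 0b10000100) = 0b00111001.

C[1] = 0b11110100, C[2] = 0b10100001, C[3] = 0b00101111, C[4] = 0b10011100, C[5] = 0b01011101, C[6] = 0b00111001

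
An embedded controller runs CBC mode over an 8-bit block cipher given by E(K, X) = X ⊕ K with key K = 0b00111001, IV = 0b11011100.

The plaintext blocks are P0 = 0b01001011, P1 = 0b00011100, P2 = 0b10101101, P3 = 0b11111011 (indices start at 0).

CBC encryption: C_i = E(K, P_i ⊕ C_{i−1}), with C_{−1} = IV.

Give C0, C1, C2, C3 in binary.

C0 = 0b10101110, C1 = 0b10001011, C2 = 0b00011111, C3 = 0b11011101

C0: P0 ⊕ 0b11011100 = 0b10010111; E(K, 0b10010111) = 0b10101110.
C1: P1 ⊕ 0b10101110 = 0b10110010; E(K, 0b10110010) = 0b10001011.
C2: P2 ⊕ 0b10001011 = 0b00100110; E(K, 0b00100110) = 0b00011111.
C3: P3 ⊕ 0b00011111 = 0b11100100; E(K, 0b11100100) = 0b11011101.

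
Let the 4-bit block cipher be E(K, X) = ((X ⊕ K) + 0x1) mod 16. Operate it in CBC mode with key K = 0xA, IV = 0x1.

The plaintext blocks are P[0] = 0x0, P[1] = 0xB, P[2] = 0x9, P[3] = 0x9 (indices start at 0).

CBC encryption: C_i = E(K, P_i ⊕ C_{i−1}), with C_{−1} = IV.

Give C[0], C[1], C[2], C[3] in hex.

C[0] = 0xC, C[1] = 0xE, C[2] = 0xE, C[3] = 0xE

C[0]: P[0] ⊕ 0x1 = 0x1; E(K, 0x1) = 0xC.
C[1]: P[1] ⊕ 0xC = 0x7; E(K, 0x7) = 0xE.
C[2]: P[2] ⊕ 0xE = 0x7; E(K, 0x7) = 0xE.
C[3]: P[3] ⊕ 0xE = 0x7; E(K, 0x7) = 0xE.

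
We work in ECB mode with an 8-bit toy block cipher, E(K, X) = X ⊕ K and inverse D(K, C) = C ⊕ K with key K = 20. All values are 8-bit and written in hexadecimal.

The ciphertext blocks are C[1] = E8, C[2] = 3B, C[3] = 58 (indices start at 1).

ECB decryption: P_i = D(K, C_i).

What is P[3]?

P[3]: D(K, 58) = 78.

P[3] = 78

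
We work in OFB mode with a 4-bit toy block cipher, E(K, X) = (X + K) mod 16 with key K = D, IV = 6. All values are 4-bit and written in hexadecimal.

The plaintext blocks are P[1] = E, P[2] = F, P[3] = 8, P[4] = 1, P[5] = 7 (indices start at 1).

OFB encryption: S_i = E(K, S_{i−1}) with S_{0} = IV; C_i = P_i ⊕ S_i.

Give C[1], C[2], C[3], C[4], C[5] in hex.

C[1] = D, C[2] = F, C[3] = 5, C[4] = B, C[5] = 0

C[1]: S = E(K, 6) = 3; E ⊕ 3 = D.
C[2]: S = E(K, 3) = 0; F ⊕ 0 = F.
C[3]: S = E(K, 0) = D; 8 ⊕ D = 5.
C[4]: S = E(K, D) = A; 1 ⊕ A = B.
C[5]: S = E(K, A) = 7; 7 ⊕ 7 = 0.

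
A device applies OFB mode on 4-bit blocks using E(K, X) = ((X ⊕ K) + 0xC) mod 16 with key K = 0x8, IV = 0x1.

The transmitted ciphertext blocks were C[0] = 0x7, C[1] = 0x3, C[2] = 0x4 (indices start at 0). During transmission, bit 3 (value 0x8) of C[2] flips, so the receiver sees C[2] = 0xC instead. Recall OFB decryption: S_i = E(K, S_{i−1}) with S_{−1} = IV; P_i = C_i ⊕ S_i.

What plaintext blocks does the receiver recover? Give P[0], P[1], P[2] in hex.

P[0] = 0x2, P[1] = 0xA, P[2] = 0x1

Only C[2] changed, to 0xC. In OFB, a change in C_i flips the same bit in P_i only; the keystream is unaffected. Decrypting the received ciphertext:
P[0]: S = E(K, 0x1) = 0x5; 0x7 ⊕ 0x5 = 0x2.
P[1]: S = E(K, 0x5) = 0x9; 0x3 ⊕ 0x9 = 0xA.
P[2]: S = E(K, 0x9) = 0xD; 0xC ⊕ 0xD = 0x1.
Blocks that differ from the original plaintext: P[2].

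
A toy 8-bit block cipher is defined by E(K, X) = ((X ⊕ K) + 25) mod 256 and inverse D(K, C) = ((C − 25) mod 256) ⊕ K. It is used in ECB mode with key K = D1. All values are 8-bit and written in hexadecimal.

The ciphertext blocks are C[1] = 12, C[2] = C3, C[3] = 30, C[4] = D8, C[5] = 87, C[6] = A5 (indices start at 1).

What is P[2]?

ECB decryption: P_i = D(K, C_i).
P[2]: D(K, C3) = 4F.

P[2] = 4F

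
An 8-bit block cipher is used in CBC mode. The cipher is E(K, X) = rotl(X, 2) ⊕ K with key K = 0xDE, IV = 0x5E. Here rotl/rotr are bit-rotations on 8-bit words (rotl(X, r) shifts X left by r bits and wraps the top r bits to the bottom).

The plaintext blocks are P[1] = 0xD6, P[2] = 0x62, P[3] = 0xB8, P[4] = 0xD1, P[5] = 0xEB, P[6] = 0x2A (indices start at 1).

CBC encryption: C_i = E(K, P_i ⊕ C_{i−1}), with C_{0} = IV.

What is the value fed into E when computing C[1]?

0x88

C[1]: P[1] ⊕ 0x5E = 0x88; E(K, 0x88) = 0xFC.
So the input to E for block [1] is 0x88.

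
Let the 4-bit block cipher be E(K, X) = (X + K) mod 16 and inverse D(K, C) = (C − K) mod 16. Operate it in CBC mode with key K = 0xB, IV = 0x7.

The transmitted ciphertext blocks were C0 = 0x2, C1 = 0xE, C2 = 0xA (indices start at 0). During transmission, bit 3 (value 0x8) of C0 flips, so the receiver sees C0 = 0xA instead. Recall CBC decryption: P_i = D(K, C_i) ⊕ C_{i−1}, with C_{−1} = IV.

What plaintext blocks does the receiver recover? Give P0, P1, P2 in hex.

Only C0 changed, to 0xA. In CBC, a change in C_i garbles P_i and flips the same bit in P_{i+1}. Decrypting the received ciphertext:
P0: D(K, 0xA) = 0xF; 0xF ⊕ 0x7 = 0x8.
P1: D(K, 0xE) = 0x3; 0x3 ⊕ 0xA = 0x9.
P2: D(K, 0xA) = 0xF; 0xF ⊕ 0xE = 0x1.
Blocks that differ from the original plaintext: P0, P1.

P0 = 0x8, P1 = 0x9, P2 = 0x1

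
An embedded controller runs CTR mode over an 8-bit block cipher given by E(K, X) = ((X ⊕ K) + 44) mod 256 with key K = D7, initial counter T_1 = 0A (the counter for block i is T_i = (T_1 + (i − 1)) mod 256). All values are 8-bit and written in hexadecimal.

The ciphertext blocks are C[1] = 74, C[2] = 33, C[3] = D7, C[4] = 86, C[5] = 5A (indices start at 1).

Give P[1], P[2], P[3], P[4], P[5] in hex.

CTR decryption: S_i = E(K, T_i) where T_i is the counter for block i; P_i = C_i ⊕ S_i.
P[1]: T = 0A, S = E(K, T) = 21; 74 ⊕ 21 = 55.
P[2]: T = 0B, S = E(K, T) = 20; 33 ⊕ 20 = 13.
P[3]: T = 0C, S = E(K, T) = 1F; D7 ⊕ 1F = C8.
P[4]: T = 0D, S = E(K, T) = 1E; 86 ⊕ 1E = 98.
P[5]: T = 0E, S = E(K, T) = 1D; 5A ⊕ 1D = 47.

P[1] = 55, P[2] = 13, P[3] = C8, P[4] = 98, P[5] = 47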